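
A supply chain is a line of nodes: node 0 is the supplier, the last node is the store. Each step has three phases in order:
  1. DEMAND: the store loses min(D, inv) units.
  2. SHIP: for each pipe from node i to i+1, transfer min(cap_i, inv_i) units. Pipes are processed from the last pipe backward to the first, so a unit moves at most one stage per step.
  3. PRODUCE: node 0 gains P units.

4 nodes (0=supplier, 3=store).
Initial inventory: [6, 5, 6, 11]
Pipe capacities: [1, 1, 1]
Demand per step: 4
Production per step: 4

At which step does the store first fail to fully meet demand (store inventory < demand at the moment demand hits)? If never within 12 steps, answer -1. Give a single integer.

Step 1: demand=4,sold=4 ship[2->3]=1 ship[1->2]=1 ship[0->1]=1 prod=4 -> [9 5 6 8]
Step 2: demand=4,sold=4 ship[2->3]=1 ship[1->2]=1 ship[0->1]=1 prod=4 -> [12 5 6 5]
Step 3: demand=4,sold=4 ship[2->3]=1 ship[1->2]=1 ship[0->1]=1 prod=4 -> [15 5 6 2]
Step 4: demand=4,sold=2 ship[2->3]=1 ship[1->2]=1 ship[0->1]=1 prod=4 -> [18 5 6 1]
Step 5: demand=4,sold=1 ship[2->3]=1 ship[1->2]=1 ship[0->1]=1 prod=4 -> [21 5 6 1]
Step 6: demand=4,sold=1 ship[2->3]=1 ship[1->2]=1 ship[0->1]=1 prod=4 -> [24 5 6 1]
Step 7: demand=4,sold=1 ship[2->3]=1 ship[1->2]=1 ship[0->1]=1 prod=4 -> [27 5 6 1]
Step 8: demand=4,sold=1 ship[2->3]=1 ship[1->2]=1 ship[0->1]=1 prod=4 -> [30 5 6 1]
Step 9: demand=4,sold=1 ship[2->3]=1 ship[1->2]=1 ship[0->1]=1 prod=4 -> [33 5 6 1]
Step 10: demand=4,sold=1 ship[2->3]=1 ship[1->2]=1 ship[0->1]=1 prod=4 -> [36 5 6 1]
Step 11: demand=4,sold=1 ship[2->3]=1 ship[1->2]=1 ship[0->1]=1 prod=4 -> [39 5 6 1]
Step 12: demand=4,sold=1 ship[2->3]=1 ship[1->2]=1 ship[0->1]=1 prod=4 -> [42 5 6 1]
First stockout at step 4

4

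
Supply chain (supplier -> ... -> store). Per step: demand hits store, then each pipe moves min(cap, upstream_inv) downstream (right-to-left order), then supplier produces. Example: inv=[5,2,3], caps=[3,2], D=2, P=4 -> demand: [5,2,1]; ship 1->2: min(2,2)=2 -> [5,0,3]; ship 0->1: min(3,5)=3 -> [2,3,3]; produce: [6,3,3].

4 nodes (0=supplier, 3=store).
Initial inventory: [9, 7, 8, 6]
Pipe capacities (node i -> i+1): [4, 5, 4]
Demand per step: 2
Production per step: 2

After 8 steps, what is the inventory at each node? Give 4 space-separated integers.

Step 1: demand=2,sold=2 ship[2->3]=4 ship[1->2]=5 ship[0->1]=4 prod=2 -> inv=[7 6 9 8]
Step 2: demand=2,sold=2 ship[2->3]=4 ship[1->2]=5 ship[0->1]=4 prod=2 -> inv=[5 5 10 10]
Step 3: demand=2,sold=2 ship[2->3]=4 ship[1->2]=5 ship[0->1]=4 prod=2 -> inv=[3 4 11 12]
Step 4: demand=2,sold=2 ship[2->3]=4 ship[1->2]=4 ship[0->1]=3 prod=2 -> inv=[2 3 11 14]
Step 5: demand=2,sold=2 ship[2->3]=4 ship[1->2]=3 ship[0->1]=2 prod=2 -> inv=[2 2 10 16]
Step 6: demand=2,sold=2 ship[2->3]=4 ship[1->2]=2 ship[0->1]=2 prod=2 -> inv=[2 2 8 18]
Step 7: demand=2,sold=2 ship[2->3]=4 ship[1->2]=2 ship[0->1]=2 prod=2 -> inv=[2 2 6 20]
Step 8: demand=2,sold=2 ship[2->3]=4 ship[1->2]=2 ship[0->1]=2 prod=2 -> inv=[2 2 4 22]

2 2 4 22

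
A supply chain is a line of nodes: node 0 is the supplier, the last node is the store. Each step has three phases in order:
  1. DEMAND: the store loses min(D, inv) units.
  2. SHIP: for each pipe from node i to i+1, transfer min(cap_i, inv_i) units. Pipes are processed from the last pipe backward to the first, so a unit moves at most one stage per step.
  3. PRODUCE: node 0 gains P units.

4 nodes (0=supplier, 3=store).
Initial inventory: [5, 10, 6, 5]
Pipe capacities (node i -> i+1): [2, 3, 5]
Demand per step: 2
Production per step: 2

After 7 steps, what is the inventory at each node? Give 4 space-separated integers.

Step 1: demand=2,sold=2 ship[2->3]=5 ship[1->2]=3 ship[0->1]=2 prod=2 -> inv=[5 9 4 8]
Step 2: demand=2,sold=2 ship[2->3]=4 ship[1->2]=3 ship[0->1]=2 prod=2 -> inv=[5 8 3 10]
Step 3: demand=2,sold=2 ship[2->3]=3 ship[1->2]=3 ship[0->1]=2 prod=2 -> inv=[5 7 3 11]
Step 4: demand=2,sold=2 ship[2->3]=3 ship[1->2]=3 ship[0->1]=2 prod=2 -> inv=[5 6 3 12]
Step 5: demand=2,sold=2 ship[2->3]=3 ship[1->2]=3 ship[0->1]=2 prod=2 -> inv=[5 5 3 13]
Step 6: demand=2,sold=2 ship[2->3]=3 ship[1->2]=3 ship[0->1]=2 prod=2 -> inv=[5 4 3 14]
Step 7: demand=2,sold=2 ship[2->3]=3 ship[1->2]=3 ship[0->1]=2 prod=2 -> inv=[5 3 3 15]

5 3 3 15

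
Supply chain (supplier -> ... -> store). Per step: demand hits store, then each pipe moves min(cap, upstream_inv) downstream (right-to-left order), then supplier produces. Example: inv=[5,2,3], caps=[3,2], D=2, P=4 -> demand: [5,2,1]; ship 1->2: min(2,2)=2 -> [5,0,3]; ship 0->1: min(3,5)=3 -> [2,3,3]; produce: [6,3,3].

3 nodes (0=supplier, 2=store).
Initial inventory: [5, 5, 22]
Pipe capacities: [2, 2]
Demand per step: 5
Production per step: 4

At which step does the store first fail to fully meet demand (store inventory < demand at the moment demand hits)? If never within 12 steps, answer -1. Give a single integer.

Step 1: demand=5,sold=5 ship[1->2]=2 ship[0->1]=2 prod=4 -> [7 5 19]
Step 2: demand=5,sold=5 ship[1->2]=2 ship[0->1]=2 prod=4 -> [9 5 16]
Step 3: demand=5,sold=5 ship[1->2]=2 ship[0->1]=2 prod=4 -> [11 5 13]
Step 4: demand=5,sold=5 ship[1->2]=2 ship[0->1]=2 prod=4 -> [13 5 10]
Step 5: demand=5,sold=5 ship[1->2]=2 ship[0->1]=2 prod=4 -> [15 5 7]
Step 6: demand=5,sold=5 ship[1->2]=2 ship[0->1]=2 prod=4 -> [17 5 4]
Step 7: demand=5,sold=4 ship[1->2]=2 ship[0->1]=2 prod=4 -> [19 5 2]
Step 8: demand=5,sold=2 ship[1->2]=2 ship[0->1]=2 prod=4 -> [21 5 2]
Step 9: demand=5,sold=2 ship[1->2]=2 ship[0->1]=2 prod=4 -> [23 5 2]
Step 10: demand=5,sold=2 ship[1->2]=2 ship[0->1]=2 prod=4 -> [25 5 2]
Step 11: demand=5,sold=2 ship[1->2]=2 ship[0->1]=2 prod=4 -> [27 5 2]
Step 12: demand=5,sold=2 ship[1->2]=2 ship[0->1]=2 prod=4 -> [29 5 2]
First stockout at step 7

7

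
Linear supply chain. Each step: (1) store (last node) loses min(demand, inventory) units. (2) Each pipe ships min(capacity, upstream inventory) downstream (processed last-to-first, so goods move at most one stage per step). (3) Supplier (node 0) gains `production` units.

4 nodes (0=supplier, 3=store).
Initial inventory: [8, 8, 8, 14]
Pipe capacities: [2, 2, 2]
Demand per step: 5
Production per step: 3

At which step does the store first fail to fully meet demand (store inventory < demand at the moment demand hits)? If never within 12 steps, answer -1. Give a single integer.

Step 1: demand=5,sold=5 ship[2->3]=2 ship[1->2]=2 ship[0->1]=2 prod=3 -> [9 8 8 11]
Step 2: demand=5,sold=5 ship[2->3]=2 ship[1->2]=2 ship[0->1]=2 prod=3 -> [10 8 8 8]
Step 3: demand=5,sold=5 ship[2->3]=2 ship[1->2]=2 ship[0->1]=2 prod=3 -> [11 8 8 5]
Step 4: demand=5,sold=5 ship[2->3]=2 ship[1->2]=2 ship[0->1]=2 prod=3 -> [12 8 8 2]
Step 5: demand=5,sold=2 ship[2->3]=2 ship[1->2]=2 ship[0->1]=2 prod=3 -> [13 8 8 2]
Step 6: demand=5,sold=2 ship[2->3]=2 ship[1->2]=2 ship[0->1]=2 prod=3 -> [14 8 8 2]
Step 7: demand=5,sold=2 ship[2->3]=2 ship[1->2]=2 ship[0->1]=2 prod=3 -> [15 8 8 2]
Step 8: demand=5,sold=2 ship[2->3]=2 ship[1->2]=2 ship[0->1]=2 prod=3 -> [16 8 8 2]
Step 9: demand=5,sold=2 ship[2->3]=2 ship[1->2]=2 ship[0->1]=2 prod=3 -> [17 8 8 2]
Step 10: demand=5,sold=2 ship[2->3]=2 ship[1->2]=2 ship[0->1]=2 prod=3 -> [18 8 8 2]
Step 11: demand=5,sold=2 ship[2->3]=2 ship[1->2]=2 ship[0->1]=2 prod=3 -> [19 8 8 2]
Step 12: demand=5,sold=2 ship[2->3]=2 ship[1->2]=2 ship[0->1]=2 prod=3 -> [20 8 8 2]
First stockout at step 5

5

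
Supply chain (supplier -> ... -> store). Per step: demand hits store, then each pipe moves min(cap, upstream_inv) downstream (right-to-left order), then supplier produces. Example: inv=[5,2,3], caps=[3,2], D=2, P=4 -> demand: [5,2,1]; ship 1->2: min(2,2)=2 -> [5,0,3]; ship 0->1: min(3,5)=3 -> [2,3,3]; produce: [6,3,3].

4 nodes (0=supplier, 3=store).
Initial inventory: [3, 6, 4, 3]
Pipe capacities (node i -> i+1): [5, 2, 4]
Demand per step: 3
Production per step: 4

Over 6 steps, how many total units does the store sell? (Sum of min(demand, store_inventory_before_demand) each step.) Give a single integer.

Answer: 15

Derivation:
Step 1: sold=3 (running total=3) -> [4 7 2 4]
Step 2: sold=3 (running total=6) -> [4 9 2 3]
Step 3: sold=3 (running total=9) -> [4 11 2 2]
Step 4: sold=2 (running total=11) -> [4 13 2 2]
Step 5: sold=2 (running total=13) -> [4 15 2 2]
Step 6: sold=2 (running total=15) -> [4 17 2 2]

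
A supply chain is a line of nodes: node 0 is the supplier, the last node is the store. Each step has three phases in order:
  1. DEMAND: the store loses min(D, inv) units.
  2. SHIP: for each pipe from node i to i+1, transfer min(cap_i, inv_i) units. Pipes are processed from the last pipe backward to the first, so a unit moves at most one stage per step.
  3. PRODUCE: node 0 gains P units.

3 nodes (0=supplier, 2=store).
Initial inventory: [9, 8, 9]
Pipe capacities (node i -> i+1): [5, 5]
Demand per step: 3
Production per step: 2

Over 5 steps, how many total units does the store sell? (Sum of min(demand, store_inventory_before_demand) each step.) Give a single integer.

Step 1: sold=3 (running total=3) -> [6 8 11]
Step 2: sold=3 (running total=6) -> [3 8 13]
Step 3: sold=3 (running total=9) -> [2 6 15]
Step 4: sold=3 (running total=12) -> [2 3 17]
Step 5: sold=3 (running total=15) -> [2 2 17]

Answer: 15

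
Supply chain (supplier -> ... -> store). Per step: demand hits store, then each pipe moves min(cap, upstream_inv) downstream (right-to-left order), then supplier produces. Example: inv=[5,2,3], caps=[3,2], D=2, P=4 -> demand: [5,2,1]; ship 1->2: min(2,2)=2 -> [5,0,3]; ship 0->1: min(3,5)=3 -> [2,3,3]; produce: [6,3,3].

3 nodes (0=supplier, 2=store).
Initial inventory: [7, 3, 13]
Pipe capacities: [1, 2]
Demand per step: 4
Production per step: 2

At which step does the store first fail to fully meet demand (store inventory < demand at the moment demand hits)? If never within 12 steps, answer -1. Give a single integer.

Step 1: demand=4,sold=4 ship[1->2]=2 ship[0->1]=1 prod=2 -> [8 2 11]
Step 2: demand=4,sold=4 ship[1->2]=2 ship[0->1]=1 prod=2 -> [9 1 9]
Step 3: demand=4,sold=4 ship[1->2]=1 ship[0->1]=1 prod=2 -> [10 1 6]
Step 4: demand=4,sold=4 ship[1->2]=1 ship[0->1]=1 prod=2 -> [11 1 3]
Step 5: demand=4,sold=3 ship[1->2]=1 ship[0->1]=1 prod=2 -> [12 1 1]
Step 6: demand=4,sold=1 ship[1->2]=1 ship[0->1]=1 prod=2 -> [13 1 1]
Step 7: demand=4,sold=1 ship[1->2]=1 ship[0->1]=1 prod=2 -> [14 1 1]
Step 8: demand=4,sold=1 ship[1->2]=1 ship[0->1]=1 prod=2 -> [15 1 1]
Step 9: demand=4,sold=1 ship[1->2]=1 ship[0->1]=1 prod=2 -> [16 1 1]
Step 10: demand=4,sold=1 ship[1->2]=1 ship[0->1]=1 prod=2 -> [17 1 1]
Step 11: demand=4,sold=1 ship[1->2]=1 ship[0->1]=1 prod=2 -> [18 1 1]
Step 12: demand=4,sold=1 ship[1->2]=1 ship[0->1]=1 prod=2 -> [19 1 1]
First stockout at step 5

5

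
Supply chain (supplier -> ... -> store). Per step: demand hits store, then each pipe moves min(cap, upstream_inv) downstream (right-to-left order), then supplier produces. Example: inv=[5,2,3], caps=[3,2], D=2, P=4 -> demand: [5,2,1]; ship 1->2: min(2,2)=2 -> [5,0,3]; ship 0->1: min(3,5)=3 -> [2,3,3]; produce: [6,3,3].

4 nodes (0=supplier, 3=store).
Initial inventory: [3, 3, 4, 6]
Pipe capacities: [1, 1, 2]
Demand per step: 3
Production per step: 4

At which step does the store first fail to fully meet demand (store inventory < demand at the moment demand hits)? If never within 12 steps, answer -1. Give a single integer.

Step 1: demand=3,sold=3 ship[2->3]=2 ship[1->2]=1 ship[0->1]=1 prod=4 -> [6 3 3 5]
Step 2: demand=3,sold=3 ship[2->3]=2 ship[1->2]=1 ship[0->1]=1 prod=4 -> [9 3 2 4]
Step 3: demand=3,sold=3 ship[2->3]=2 ship[1->2]=1 ship[0->1]=1 prod=4 -> [12 3 1 3]
Step 4: demand=3,sold=3 ship[2->3]=1 ship[1->2]=1 ship[0->1]=1 prod=4 -> [15 3 1 1]
Step 5: demand=3,sold=1 ship[2->3]=1 ship[1->2]=1 ship[0->1]=1 prod=4 -> [18 3 1 1]
Step 6: demand=3,sold=1 ship[2->3]=1 ship[1->2]=1 ship[0->1]=1 prod=4 -> [21 3 1 1]
Step 7: demand=3,sold=1 ship[2->3]=1 ship[1->2]=1 ship[0->1]=1 prod=4 -> [24 3 1 1]
Step 8: demand=3,sold=1 ship[2->3]=1 ship[1->2]=1 ship[0->1]=1 prod=4 -> [27 3 1 1]
Step 9: demand=3,sold=1 ship[2->3]=1 ship[1->2]=1 ship[0->1]=1 prod=4 -> [30 3 1 1]
Step 10: demand=3,sold=1 ship[2->3]=1 ship[1->2]=1 ship[0->1]=1 prod=4 -> [33 3 1 1]
Step 11: demand=3,sold=1 ship[2->3]=1 ship[1->2]=1 ship[0->1]=1 prod=4 -> [36 3 1 1]
Step 12: demand=3,sold=1 ship[2->3]=1 ship[1->2]=1 ship[0->1]=1 prod=4 -> [39 3 1 1]
First stockout at step 5

5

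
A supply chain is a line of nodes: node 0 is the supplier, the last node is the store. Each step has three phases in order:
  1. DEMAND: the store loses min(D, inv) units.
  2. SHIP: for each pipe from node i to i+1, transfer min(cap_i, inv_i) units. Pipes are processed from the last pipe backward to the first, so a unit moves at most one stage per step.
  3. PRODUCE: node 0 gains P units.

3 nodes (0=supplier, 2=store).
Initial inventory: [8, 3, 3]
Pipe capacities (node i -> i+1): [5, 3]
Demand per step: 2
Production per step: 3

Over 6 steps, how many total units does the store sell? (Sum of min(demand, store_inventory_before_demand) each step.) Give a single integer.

Step 1: sold=2 (running total=2) -> [6 5 4]
Step 2: sold=2 (running total=4) -> [4 7 5]
Step 3: sold=2 (running total=6) -> [3 8 6]
Step 4: sold=2 (running total=8) -> [3 8 7]
Step 5: sold=2 (running total=10) -> [3 8 8]
Step 6: sold=2 (running total=12) -> [3 8 9]

Answer: 12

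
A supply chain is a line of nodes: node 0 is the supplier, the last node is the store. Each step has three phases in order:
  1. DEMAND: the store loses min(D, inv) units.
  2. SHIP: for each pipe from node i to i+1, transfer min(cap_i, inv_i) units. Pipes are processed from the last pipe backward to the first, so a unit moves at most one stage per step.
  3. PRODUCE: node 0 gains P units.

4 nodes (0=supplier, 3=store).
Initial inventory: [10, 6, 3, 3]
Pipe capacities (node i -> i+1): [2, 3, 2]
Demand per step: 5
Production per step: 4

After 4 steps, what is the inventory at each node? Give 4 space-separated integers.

Step 1: demand=5,sold=3 ship[2->3]=2 ship[1->2]=3 ship[0->1]=2 prod=4 -> inv=[12 5 4 2]
Step 2: demand=5,sold=2 ship[2->3]=2 ship[1->2]=3 ship[0->1]=2 prod=4 -> inv=[14 4 5 2]
Step 3: demand=5,sold=2 ship[2->3]=2 ship[1->2]=3 ship[0->1]=2 prod=4 -> inv=[16 3 6 2]
Step 4: demand=5,sold=2 ship[2->3]=2 ship[1->2]=3 ship[0->1]=2 prod=4 -> inv=[18 2 7 2]

18 2 7 2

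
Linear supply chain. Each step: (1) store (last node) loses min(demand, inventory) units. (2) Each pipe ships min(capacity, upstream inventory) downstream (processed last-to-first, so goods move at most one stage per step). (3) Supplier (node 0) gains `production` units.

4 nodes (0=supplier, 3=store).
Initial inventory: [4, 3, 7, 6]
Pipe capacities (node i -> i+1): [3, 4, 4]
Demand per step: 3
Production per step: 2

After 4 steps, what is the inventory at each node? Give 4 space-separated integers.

Step 1: demand=3,sold=3 ship[2->3]=4 ship[1->2]=3 ship[0->1]=3 prod=2 -> inv=[3 3 6 7]
Step 2: demand=3,sold=3 ship[2->3]=4 ship[1->2]=3 ship[0->1]=3 prod=2 -> inv=[2 3 5 8]
Step 3: demand=3,sold=3 ship[2->3]=4 ship[1->2]=3 ship[0->1]=2 prod=2 -> inv=[2 2 4 9]
Step 4: demand=3,sold=3 ship[2->3]=4 ship[1->2]=2 ship[0->1]=2 prod=2 -> inv=[2 2 2 10]

2 2 2 10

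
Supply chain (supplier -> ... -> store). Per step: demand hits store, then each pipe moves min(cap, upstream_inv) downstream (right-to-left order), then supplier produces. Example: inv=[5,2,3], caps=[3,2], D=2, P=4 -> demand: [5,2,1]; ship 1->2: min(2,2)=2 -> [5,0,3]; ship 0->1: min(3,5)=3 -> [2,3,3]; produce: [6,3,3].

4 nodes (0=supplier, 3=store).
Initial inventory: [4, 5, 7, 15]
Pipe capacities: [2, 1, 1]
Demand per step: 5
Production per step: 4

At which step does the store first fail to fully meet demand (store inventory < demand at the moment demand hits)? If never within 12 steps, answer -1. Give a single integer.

Step 1: demand=5,sold=5 ship[2->3]=1 ship[1->2]=1 ship[0->1]=2 prod=4 -> [6 6 7 11]
Step 2: demand=5,sold=5 ship[2->3]=1 ship[1->2]=1 ship[0->1]=2 prod=4 -> [8 7 7 7]
Step 3: demand=5,sold=5 ship[2->3]=1 ship[1->2]=1 ship[0->1]=2 prod=4 -> [10 8 7 3]
Step 4: demand=5,sold=3 ship[2->3]=1 ship[1->2]=1 ship[0->1]=2 prod=4 -> [12 9 7 1]
Step 5: demand=5,sold=1 ship[2->3]=1 ship[1->2]=1 ship[0->1]=2 prod=4 -> [14 10 7 1]
Step 6: demand=5,sold=1 ship[2->3]=1 ship[1->2]=1 ship[0->1]=2 prod=4 -> [16 11 7 1]
Step 7: demand=5,sold=1 ship[2->3]=1 ship[1->2]=1 ship[0->1]=2 prod=4 -> [18 12 7 1]
Step 8: demand=5,sold=1 ship[2->3]=1 ship[1->2]=1 ship[0->1]=2 prod=4 -> [20 13 7 1]
Step 9: demand=5,sold=1 ship[2->3]=1 ship[1->2]=1 ship[0->1]=2 prod=4 -> [22 14 7 1]
Step 10: demand=5,sold=1 ship[2->3]=1 ship[1->2]=1 ship[0->1]=2 prod=4 -> [24 15 7 1]
Step 11: demand=5,sold=1 ship[2->3]=1 ship[1->2]=1 ship[0->1]=2 prod=4 -> [26 16 7 1]
Step 12: demand=5,sold=1 ship[2->3]=1 ship[1->2]=1 ship[0->1]=2 prod=4 -> [28 17 7 1]
First stockout at step 4

4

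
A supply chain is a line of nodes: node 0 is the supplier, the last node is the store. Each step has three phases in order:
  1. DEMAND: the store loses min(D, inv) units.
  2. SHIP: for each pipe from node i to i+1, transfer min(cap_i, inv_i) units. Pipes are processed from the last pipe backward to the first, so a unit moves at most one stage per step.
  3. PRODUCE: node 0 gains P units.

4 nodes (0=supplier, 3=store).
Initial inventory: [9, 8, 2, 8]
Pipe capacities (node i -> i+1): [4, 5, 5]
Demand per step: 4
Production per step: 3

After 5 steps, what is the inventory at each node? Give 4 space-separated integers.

Step 1: demand=4,sold=4 ship[2->3]=2 ship[1->2]=5 ship[0->1]=4 prod=3 -> inv=[8 7 5 6]
Step 2: demand=4,sold=4 ship[2->3]=5 ship[1->2]=5 ship[0->1]=4 prod=3 -> inv=[7 6 5 7]
Step 3: demand=4,sold=4 ship[2->3]=5 ship[1->2]=5 ship[0->1]=4 prod=3 -> inv=[6 5 5 8]
Step 4: demand=4,sold=4 ship[2->3]=5 ship[1->2]=5 ship[0->1]=4 prod=3 -> inv=[5 4 5 9]
Step 5: demand=4,sold=4 ship[2->3]=5 ship[1->2]=4 ship[0->1]=4 prod=3 -> inv=[4 4 4 10]

4 4 4 10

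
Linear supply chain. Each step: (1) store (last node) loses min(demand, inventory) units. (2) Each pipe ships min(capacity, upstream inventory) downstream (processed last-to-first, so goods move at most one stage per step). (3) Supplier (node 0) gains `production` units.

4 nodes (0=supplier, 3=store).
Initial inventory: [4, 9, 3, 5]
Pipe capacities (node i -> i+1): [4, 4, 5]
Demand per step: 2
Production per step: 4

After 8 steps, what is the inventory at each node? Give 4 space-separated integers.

Step 1: demand=2,sold=2 ship[2->3]=3 ship[1->2]=4 ship[0->1]=4 prod=4 -> inv=[4 9 4 6]
Step 2: demand=2,sold=2 ship[2->3]=4 ship[1->2]=4 ship[0->1]=4 prod=4 -> inv=[4 9 4 8]
Step 3: demand=2,sold=2 ship[2->3]=4 ship[1->2]=4 ship[0->1]=4 prod=4 -> inv=[4 9 4 10]
Step 4: demand=2,sold=2 ship[2->3]=4 ship[1->2]=4 ship[0->1]=4 prod=4 -> inv=[4 9 4 12]
Step 5: demand=2,sold=2 ship[2->3]=4 ship[1->2]=4 ship[0->1]=4 prod=4 -> inv=[4 9 4 14]
Step 6: demand=2,sold=2 ship[2->3]=4 ship[1->2]=4 ship[0->1]=4 prod=4 -> inv=[4 9 4 16]
Step 7: demand=2,sold=2 ship[2->3]=4 ship[1->2]=4 ship[0->1]=4 prod=4 -> inv=[4 9 4 18]
Step 8: demand=2,sold=2 ship[2->3]=4 ship[1->2]=4 ship[0->1]=4 prod=4 -> inv=[4 9 4 20]

4 9 4 20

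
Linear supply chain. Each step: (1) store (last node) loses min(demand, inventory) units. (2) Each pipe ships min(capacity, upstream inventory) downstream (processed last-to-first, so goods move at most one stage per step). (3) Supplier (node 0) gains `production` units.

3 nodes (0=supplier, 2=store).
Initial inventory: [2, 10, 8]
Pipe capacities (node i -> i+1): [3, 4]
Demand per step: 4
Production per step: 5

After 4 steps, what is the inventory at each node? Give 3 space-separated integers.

Step 1: demand=4,sold=4 ship[1->2]=4 ship[0->1]=2 prod=5 -> inv=[5 8 8]
Step 2: demand=4,sold=4 ship[1->2]=4 ship[0->1]=3 prod=5 -> inv=[7 7 8]
Step 3: demand=4,sold=4 ship[1->2]=4 ship[0->1]=3 prod=5 -> inv=[9 6 8]
Step 4: demand=4,sold=4 ship[1->2]=4 ship[0->1]=3 prod=5 -> inv=[11 5 8]

11 5 8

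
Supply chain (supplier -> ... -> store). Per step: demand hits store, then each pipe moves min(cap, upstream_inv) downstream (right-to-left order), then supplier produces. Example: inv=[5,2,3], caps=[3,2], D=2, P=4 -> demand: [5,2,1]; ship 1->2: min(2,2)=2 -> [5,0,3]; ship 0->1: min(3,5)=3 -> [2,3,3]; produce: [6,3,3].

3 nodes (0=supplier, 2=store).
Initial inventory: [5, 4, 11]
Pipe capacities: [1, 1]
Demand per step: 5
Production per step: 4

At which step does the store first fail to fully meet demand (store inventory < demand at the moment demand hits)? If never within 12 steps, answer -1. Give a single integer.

Step 1: demand=5,sold=5 ship[1->2]=1 ship[0->1]=1 prod=4 -> [8 4 7]
Step 2: demand=5,sold=5 ship[1->2]=1 ship[0->1]=1 prod=4 -> [11 4 3]
Step 3: demand=5,sold=3 ship[1->2]=1 ship[0->1]=1 prod=4 -> [14 4 1]
Step 4: demand=5,sold=1 ship[1->2]=1 ship[0->1]=1 prod=4 -> [17 4 1]
Step 5: demand=5,sold=1 ship[1->2]=1 ship[0->1]=1 prod=4 -> [20 4 1]
Step 6: demand=5,sold=1 ship[1->2]=1 ship[0->1]=1 prod=4 -> [23 4 1]
Step 7: demand=5,sold=1 ship[1->2]=1 ship[0->1]=1 prod=4 -> [26 4 1]
Step 8: demand=5,sold=1 ship[1->2]=1 ship[0->1]=1 prod=4 -> [29 4 1]
Step 9: demand=5,sold=1 ship[1->2]=1 ship[0->1]=1 prod=4 -> [32 4 1]
Step 10: demand=5,sold=1 ship[1->2]=1 ship[0->1]=1 prod=4 -> [35 4 1]
Step 11: demand=5,sold=1 ship[1->2]=1 ship[0->1]=1 prod=4 -> [38 4 1]
Step 12: demand=5,sold=1 ship[1->2]=1 ship[0->1]=1 prod=4 -> [41 4 1]
First stockout at step 3

3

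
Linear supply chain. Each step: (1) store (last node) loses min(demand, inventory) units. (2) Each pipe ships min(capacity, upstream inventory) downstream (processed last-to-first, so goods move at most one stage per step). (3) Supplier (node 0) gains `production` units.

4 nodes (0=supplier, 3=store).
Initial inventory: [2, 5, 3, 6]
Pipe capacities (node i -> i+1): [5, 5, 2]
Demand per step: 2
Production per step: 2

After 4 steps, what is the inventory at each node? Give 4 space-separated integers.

Step 1: demand=2,sold=2 ship[2->3]=2 ship[1->2]=5 ship[0->1]=2 prod=2 -> inv=[2 2 6 6]
Step 2: demand=2,sold=2 ship[2->3]=2 ship[1->2]=2 ship[0->1]=2 prod=2 -> inv=[2 2 6 6]
Step 3: demand=2,sold=2 ship[2->3]=2 ship[1->2]=2 ship[0->1]=2 prod=2 -> inv=[2 2 6 6]
Step 4: demand=2,sold=2 ship[2->3]=2 ship[1->2]=2 ship[0->1]=2 prod=2 -> inv=[2 2 6 6]

2 2 6 6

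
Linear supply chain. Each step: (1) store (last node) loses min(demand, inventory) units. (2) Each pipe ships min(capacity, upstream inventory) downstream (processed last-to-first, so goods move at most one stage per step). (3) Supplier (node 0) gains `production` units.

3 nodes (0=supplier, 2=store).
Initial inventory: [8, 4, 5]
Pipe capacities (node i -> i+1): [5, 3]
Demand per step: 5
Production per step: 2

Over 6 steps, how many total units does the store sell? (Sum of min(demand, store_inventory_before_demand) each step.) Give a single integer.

Step 1: sold=5 (running total=5) -> [5 6 3]
Step 2: sold=3 (running total=8) -> [2 8 3]
Step 3: sold=3 (running total=11) -> [2 7 3]
Step 4: sold=3 (running total=14) -> [2 6 3]
Step 5: sold=3 (running total=17) -> [2 5 3]
Step 6: sold=3 (running total=20) -> [2 4 3]

Answer: 20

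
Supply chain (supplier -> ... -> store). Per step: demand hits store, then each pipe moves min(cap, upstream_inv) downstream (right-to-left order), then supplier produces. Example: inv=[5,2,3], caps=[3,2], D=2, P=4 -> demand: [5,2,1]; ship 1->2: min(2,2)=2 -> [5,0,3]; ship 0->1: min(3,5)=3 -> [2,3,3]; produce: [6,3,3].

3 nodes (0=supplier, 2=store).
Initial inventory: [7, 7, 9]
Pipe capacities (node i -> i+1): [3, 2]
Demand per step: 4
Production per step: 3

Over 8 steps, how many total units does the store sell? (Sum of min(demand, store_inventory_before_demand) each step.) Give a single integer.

Step 1: sold=4 (running total=4) -> [7 8 7]
Step 2: sold=4 (running total=8) -> [7 9 5]
Step 3: sold=4 (running total=12) -> [7 10 3]
Step 4: sold=3 (running total=15) -> [7 11 2]
Step 5: sold=2 (running total=17) -> [7 12 2]
Step 6: sold=2 (running total=19) -> [7 13 2]
Step 7: sold=2 (running total=21) -> [7 14 2]
Step 8: sold=2 (running total=23) -> [7 15 2]

Answer: 23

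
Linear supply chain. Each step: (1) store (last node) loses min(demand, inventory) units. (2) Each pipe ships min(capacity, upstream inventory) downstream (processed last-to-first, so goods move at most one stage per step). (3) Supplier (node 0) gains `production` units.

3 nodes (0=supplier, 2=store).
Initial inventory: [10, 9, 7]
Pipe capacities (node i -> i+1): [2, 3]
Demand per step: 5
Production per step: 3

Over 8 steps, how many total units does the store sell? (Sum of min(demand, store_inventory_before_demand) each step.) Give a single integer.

Answer: 28

Derivation:
Step 1: sold=5 (running total=5) -> [11 8 5]
Step 2: sold=5 (running total=10) -> [12 7 3]
Step 3: sold=3 (running total=13) -> [13 6 3]
Step 4: sold=3 (running total=16) -> [14 5 3]
Step 5: sold=3 (running total=19) -> [15 4 3]
Step 6: sold=3 (running total=22) -> [16 3 3]
Step 7: sold=3 (running total=25) -> [17 2 3]
Step 8: sold=3 (running total=28) -> [18 2 2]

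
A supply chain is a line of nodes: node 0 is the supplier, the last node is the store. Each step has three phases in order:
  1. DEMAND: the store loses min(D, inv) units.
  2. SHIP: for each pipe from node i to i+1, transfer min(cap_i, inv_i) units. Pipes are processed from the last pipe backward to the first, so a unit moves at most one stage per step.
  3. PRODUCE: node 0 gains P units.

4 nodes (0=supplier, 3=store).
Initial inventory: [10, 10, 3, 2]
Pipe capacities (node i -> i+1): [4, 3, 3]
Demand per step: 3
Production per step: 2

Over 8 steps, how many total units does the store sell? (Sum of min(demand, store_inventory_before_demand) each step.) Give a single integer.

Answer: 23

Derivation:
Step 1: sold=2 (running total=2) -> [8 11 3 3]
Step 2: sold=3 (running total=5) -> [6 12 3 3]
Step 3: sold=3 (running total=8) -> [4 13 3 3]
Step 4: sold=3 (running total=11) -> [2 14 3 3]
Step 5: sold=3 (running total=14) -> [2 13 3 3]
Step 6: sold=3 (running total=17) -> [2 12 3 3]
Step 7: sold=3 (running total=20) -> [2 11 3 3]
Step 8: sold=3 (running total=23) -> [2 10 3 3]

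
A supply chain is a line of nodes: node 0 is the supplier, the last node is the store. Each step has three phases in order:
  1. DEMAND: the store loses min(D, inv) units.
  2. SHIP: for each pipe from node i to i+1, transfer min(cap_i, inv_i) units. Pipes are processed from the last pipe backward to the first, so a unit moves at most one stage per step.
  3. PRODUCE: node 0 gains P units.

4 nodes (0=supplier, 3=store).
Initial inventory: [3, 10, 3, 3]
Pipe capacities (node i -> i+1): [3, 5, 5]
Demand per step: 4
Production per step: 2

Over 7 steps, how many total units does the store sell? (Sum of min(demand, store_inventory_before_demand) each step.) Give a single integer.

Step 1: sold=3 (running total=3) -> [2 8 5 3]
Step 2: sold=3 (running total=6) -> [2 5 5 5]
Step 3: sold=4 (running total=10) -> [2 2 5 6]
Step 4: sold=4 (running total=14) -> [2 2 2 7]
Step 5: sold=4 (running total=18) -> [2 2 2 5]
Step 6: sold=4 (running total=22) -> [2 2 2 3]
Step 7: sold=3 (running total=25) -> [2 2 2 2]

Answer: 25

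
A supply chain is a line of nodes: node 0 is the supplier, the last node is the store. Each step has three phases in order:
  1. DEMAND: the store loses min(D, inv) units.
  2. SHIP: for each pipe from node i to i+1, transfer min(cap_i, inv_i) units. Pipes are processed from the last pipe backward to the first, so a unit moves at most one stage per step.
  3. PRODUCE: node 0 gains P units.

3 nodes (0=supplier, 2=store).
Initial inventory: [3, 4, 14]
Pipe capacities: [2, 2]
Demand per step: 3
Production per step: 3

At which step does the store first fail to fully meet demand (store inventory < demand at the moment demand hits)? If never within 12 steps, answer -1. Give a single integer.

Step 1: demand=3,sold=3 ship[1->2]=2 ship[0->1]=2 prod=3 -> [4 4 13]
Step 2: demand=3,sold=3 ship[1->2]=2 ship[0->1]=2 prod=3 -> [5 4 12]
Step 3: demand=3,sold=3 ship[1->2]=2 ship[0->1]=2 prod=3 -> [6 4 11]
Step 4: demand=3,sold=3 ship[1->2]=2 ship[0->1]=2 prod=3 -> [7 4 10]
Step 5: demand=3,sold=3 ship[1->2]=2 ship[0->1]=2 prod=3 -> [8 4 9]
Step 6: demand=3,sold=3 ship[1->2]=2 ship[0->1]=2 prod=3 -> [9 4 8]
Step 7: demand=3,sold=3 ship[1->2]=2 ship[0->1]=2 prod=3 -> [10 4 7]
Step 8: demand=3,sold=3 ship[1->2]=2 ship[0->1]=2 prod=3 -> [11 4 6]
Step 9: demand=3,sold=3 ship[1->2]=2 ship[0->1]=2 prod=3 -> [12 4 5]
Step 10: demand=3,sold=3 ship[1->2]=2 ship[0->1]=2 prod=3 -> [13 4 4]
Step 11: demand=3,sold=3 ship[1->2]=2 ship[0->1]=2 prod=3 -> [14 4 3]
Step 12: demand=3,sold=3 ship[1->2]=2 ship[0->1]=2 prod=3 -> [15 4 2]
No stockout in 12 steps

-1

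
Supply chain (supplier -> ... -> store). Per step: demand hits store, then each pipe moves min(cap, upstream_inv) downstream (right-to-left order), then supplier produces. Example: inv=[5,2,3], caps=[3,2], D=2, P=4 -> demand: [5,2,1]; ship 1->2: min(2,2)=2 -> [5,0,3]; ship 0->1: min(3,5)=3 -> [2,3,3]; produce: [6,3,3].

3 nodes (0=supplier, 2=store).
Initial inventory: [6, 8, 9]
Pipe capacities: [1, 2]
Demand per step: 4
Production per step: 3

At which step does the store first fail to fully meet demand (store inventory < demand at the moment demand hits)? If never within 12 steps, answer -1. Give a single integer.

Step 1: demand=4,sold=4 ship[1->2]=2 ship[0->1]=1 prod=3 -> [8 7 7]
Step 2: demand=4,sold=4 ship[1->2]=2 ship[0->1]=1 prod=3 -> [10 6 5]
Step 3: demand=4,sold=4 ship[1->2]=2 ship[0->1]=1 prod=3 -> [12 5 3]
Step 4: demand=4,sold=3 ship[1->2]=2 ship[0->1]=1 prod=3 -> [14 4 2]
Step 5: demand=4,sold=2 ship[1->2]=2 ship[0->1]=1 prod=3 -> [16 3 2]
Step 6: demand=4,sold=2 ship[1->2]=2 ship[0->1]=1 prod=3 -> [18 2 2]
Step 7: demand=4,sold=2 ship[1->2]=2 ship[0->1]=1 prod=3 -> [20 1 2]
Step 8: demand=4,sold=2 ship[1->2]=1 ship[0->1]=1 prod=3 -> [22 1 1]
Step 9: demand=4,sold=1 ship[1->2]=1 ship[0->1]=1 prod=3 -> [24 1 1]
Step 10: demand=4,sold=1 ship[1->2]=1 ship[0->1]=1 prod=3 -> [26 1 1]
Step 11: demand=4,sold=1 ship[1->2]=1 ship[0->1]=1 prod=3 -> [28 1 1]
Step 12: demand=4,sold=1 ship[1->2]=1 ship[0->1]=1 prod=3 -> [30 1 1]
First stockout at step 4

4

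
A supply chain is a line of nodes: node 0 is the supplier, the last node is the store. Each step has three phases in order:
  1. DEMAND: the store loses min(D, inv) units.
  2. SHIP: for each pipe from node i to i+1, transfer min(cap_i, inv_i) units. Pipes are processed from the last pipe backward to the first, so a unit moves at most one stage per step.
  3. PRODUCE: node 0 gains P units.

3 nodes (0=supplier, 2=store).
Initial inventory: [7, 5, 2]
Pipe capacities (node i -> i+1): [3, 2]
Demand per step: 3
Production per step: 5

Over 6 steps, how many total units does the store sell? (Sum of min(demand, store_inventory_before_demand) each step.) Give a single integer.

Step 1: sold=2 (running total=2) -> [9 6 2]
Step 2: sold=2 (running total=4) -> [11 7 2]
Step 3: sold=2 (running total=6) -> [13 8 2]
Step 4: sold=2 (running total=8) -> [15 9 2]
Step 5: sold=2 (running total=10) -> [17 10 2]
Step 6: sold=2 (running total=12) -> [19 11 2]

Answer: 12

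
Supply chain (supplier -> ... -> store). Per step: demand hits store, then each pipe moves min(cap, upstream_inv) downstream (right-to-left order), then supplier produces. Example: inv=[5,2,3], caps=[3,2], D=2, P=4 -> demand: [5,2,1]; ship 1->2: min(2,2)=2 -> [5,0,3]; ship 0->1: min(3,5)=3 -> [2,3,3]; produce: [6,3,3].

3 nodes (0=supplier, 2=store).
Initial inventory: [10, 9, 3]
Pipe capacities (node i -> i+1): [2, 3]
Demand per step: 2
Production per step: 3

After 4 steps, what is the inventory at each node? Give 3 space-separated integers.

Step 1: demand=2,sold=2 ship[1->2]=3 ship[0->1]=2 prod=3 -> inv=[11 8 4]
Step 2: demand=2,sold=2 ship[1->2]=3 ship[0->1]=2 prod=3 -> inv=[12 7 5]
Step 3: demand=2,sold=2 ship[1->2]=3 ship[0->1]=2 prod=3 -> inv=[13 6 6]
Step 4: demand=2,sold=2 ship[1->2]=3 ship[0->1]=2 prod=3 -> inv=[14 5 7]

14 5 7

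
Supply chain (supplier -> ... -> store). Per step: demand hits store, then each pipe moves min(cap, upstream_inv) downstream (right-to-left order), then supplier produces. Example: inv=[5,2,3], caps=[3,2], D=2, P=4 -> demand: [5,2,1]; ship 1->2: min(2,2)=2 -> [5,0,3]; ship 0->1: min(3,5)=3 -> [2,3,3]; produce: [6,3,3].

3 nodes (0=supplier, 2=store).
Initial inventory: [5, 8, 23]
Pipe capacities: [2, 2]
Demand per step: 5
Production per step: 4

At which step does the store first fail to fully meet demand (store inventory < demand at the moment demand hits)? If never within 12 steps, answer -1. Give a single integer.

Step 1: demand=5,sold=5 ship[1->2]=2 ship[0->1]=2 prod=4 -> [7 8 20]
Step 2: demand=5,sold=5 ship[1->2]=2 ship[0->1]=2 prod=4 -> [9 8 17]
Step 3: demand=5,sold=5 ship[1->2]=2 ship[0->1]=2 prod=4 -> [11 8 14]
Step 4: demand=5,sold=5 ship[1->2]=2 ship[0->1]=2 prod=4 -> [13 8 11]
Step 5: demand=5,sold=5 ship[1->2]=2 ship[0->1]=2 prod=4 -> [15 8 8]
Step 6: demand=5,sold=5 ship[1->2]=2 ship[0->1]=2 prod=4 -> [17 8 5]
Step 7: demand=5,sold=5 ship[1->2]=2 ship[0->1]=2 prod=4 -> [19 8 2]
Step 8: demand=5,sold=2 ship[1->2]=2 ship[0->1]=2 prod=4 -> [21 8 2]
Step 9: demand=5,sold=2 ship[1->2]=2 ship[0->1]=2 prod=4 -> [23 8 2]
Step 10: demand=5,sold=2 ship[1->2]=2 ship[0->1]=2 prod=4 -> [25 8 2]
Step 11: demand=5,sold=2 ship[1->2]=2 ship[0->1]=2 prod=4 -> [27 8 2]
Step 12: demand=5,sold=2 ship[1->2]=2 ship[0->1]=2 prod=4 -> [29 8 2]
First stockout at step 8

8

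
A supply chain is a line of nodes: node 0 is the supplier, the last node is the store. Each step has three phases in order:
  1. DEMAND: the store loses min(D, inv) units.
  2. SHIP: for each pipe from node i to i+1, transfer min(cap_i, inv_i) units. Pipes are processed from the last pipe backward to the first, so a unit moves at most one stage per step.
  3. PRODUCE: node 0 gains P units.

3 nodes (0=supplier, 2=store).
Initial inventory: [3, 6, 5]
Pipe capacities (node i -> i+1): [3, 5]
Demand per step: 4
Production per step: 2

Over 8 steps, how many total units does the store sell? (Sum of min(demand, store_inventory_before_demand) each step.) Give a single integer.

Answer: 24

Derivation:
Step 1: sold=4 (running total=4) -> [2 4 6]
Step 2: sold=4 (running total=8) -> [2 2 6]
Step 3: sold=4 (running total=12) -> [2 2 4]
Step 4: sold=4 (running total=16) -> [2 2 2]
Step 5: sold=2 (running total=18) -> [2 2 2]
Step 6: sold=2 (running total=20) -> [2 2 2]
Step 7: sold=2 (running total=22) -> [2 2 2]
Step 8: sold=2 (running total=24) -> [2 2 2]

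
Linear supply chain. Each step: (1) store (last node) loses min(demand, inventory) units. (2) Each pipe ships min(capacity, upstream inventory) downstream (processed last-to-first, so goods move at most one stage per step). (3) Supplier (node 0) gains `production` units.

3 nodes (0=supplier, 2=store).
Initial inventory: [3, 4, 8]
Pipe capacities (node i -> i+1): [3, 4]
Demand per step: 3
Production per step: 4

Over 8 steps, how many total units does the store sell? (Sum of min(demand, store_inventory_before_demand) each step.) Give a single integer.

Step 1: sold=3 (running total=3) -> [4 3 9]
Step 2: sold=3 (running total=6) -> [5 3 9]
Step 3: sold=3 (running total=9) -> [6 3 9]
Step 4: sold=3 (running total=12) -> [7 3 9]
Step 5: sold=3 (running total=15) -> [8 3 9]
Step 6: sold=3 (running total=18) -> [9 3 9]
Step 7: sold=3 (running total=21) -> [10 3 9]
Step 8: sold=3 (running total=24) -> [11 3 9]

Answer: 24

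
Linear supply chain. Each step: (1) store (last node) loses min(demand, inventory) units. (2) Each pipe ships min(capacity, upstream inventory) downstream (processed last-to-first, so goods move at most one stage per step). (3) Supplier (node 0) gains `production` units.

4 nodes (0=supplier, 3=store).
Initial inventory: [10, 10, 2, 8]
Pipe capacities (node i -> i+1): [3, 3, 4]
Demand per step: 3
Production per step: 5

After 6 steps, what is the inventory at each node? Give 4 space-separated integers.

Step 1: demand=3,sold=3 ship[2->3]=2 ship[1->2]=3 ship[0->1]=3 prod=5 -> inv=[12 10 3 7]
Step 2: demand=3,sold=3 ship[2->3]=3 ship[1->2]=3 ship[0->1]=3 prod=5 -> inv=[14 10 3 7]
Step 3: demand=3,sold=3 ship[2->3]=3 ship[1->2]=3 ship[0->1]=3 prod=5 -> inv=[16 10 3 7]
Step 4: demand=3,sold=3 ship[2->3]=3 ship[1->2]=3 ship[0->1]=3 prod=5 -> inv=[18 10 3 7]
Step 5: demand=3,sold=3 ship[2->3]=3 ship[1->2]=3 ship[0->1]=3 prod=5 -> inv=[20 10 3 7]
Step 6: demand=3,sold=3 ship[2->3]=3 ship[1->2]=3 ship[0->1]=3 prod=5 -> inv=[22 10 3 7]

22 10 3 7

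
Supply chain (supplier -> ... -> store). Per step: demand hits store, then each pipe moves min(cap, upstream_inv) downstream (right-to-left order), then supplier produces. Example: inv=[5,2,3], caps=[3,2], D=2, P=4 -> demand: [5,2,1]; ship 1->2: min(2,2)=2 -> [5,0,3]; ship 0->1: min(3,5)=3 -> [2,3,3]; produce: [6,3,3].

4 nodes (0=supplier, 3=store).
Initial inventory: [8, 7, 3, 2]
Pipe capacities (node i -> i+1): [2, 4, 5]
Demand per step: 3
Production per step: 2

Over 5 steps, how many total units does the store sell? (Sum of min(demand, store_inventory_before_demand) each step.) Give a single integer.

Step 1: sold=2 (running total=2) -> [8 5 4 3]
Step 2: sold=3 (running total=5) -> [8 3 4 4]
Step 3: sold=3 (running total=8) -> [8 2 3 5]
Step 4: sold=3 (running total=11) -> [8 2 2 5]
Step 5: sold=3 (running total=14) -> [8 2 2 4]

Answer: 14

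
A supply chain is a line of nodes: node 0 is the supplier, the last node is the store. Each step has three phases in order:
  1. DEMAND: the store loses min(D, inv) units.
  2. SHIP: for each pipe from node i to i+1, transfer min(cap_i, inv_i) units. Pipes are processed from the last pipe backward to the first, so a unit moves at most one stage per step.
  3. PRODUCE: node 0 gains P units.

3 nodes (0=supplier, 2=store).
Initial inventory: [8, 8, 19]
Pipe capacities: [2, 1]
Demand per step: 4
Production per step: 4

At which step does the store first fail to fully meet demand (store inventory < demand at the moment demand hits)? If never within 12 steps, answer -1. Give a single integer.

Step 1: demand=4,sold=4 ship[1->2]=1 ship[0->1]=2 prod=4 -> [10 9 16]
Step 2: demand=4,sold=4 ship[1->2]=1 ship[0->1]=2 prod=4 -> [12 10 13]
Step 3: demand=4,sold=4 ship[1->2]=1 ship[0->1]=2 prod=4 -> [14 11 10]
Step 4: demand=4,sold=4 ship[1->2]=1 ship[0->1]=2 prod=4 -> [16 12 7]
Step 5: demand=4,sold=4 ship[1->2]=1 ship[0->1]=2 prod=4 -> [18 13 4]
Step 6: demand=4,sold=4 ship[1->2]=1 ship[0->1]=2 prod=4 -> [20 14 1]
Step 7: demand=4,sold=1 ship[1->2]=1 ship[0->1]=2 prod=4 -> [22 15 1]
Step 8: demand=4,sold=1 ship[1->2]=1 ship[0->1]=2 prod=4 -> [24 16 1]
Step 9: demand=4,sold=1 ship[1->2]=1 ship[0->1]=2 prod=4 -> [26 17 1]
Step 10: demand=4,sold=1 ship[1->2]=1 ship[0->1]=2 prod=4 -> [28 18 1]
Step 11: demand=4,sold=1 ship[1->2]=1 ship[0->1]=2 prod=4 -> [30 19 1]
Step 12: demand=4,sold=1 ship[1->2]=1 ship[0->1]=2 prod=4 -> [32 20 1]
First stockout at step 7

7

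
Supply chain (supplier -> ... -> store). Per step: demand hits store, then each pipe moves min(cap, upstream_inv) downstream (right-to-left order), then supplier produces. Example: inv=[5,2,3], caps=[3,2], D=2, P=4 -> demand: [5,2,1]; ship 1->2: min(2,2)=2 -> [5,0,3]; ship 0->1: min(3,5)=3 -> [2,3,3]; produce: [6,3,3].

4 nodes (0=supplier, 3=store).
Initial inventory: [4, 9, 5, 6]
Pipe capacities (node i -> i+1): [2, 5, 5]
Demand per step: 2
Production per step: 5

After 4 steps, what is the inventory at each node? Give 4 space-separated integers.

Step 1: demand=2,sold=2 ship[2->3]=5 ship[1->2]=5 ship[0->1]=2 prod=5 -> inv=[7 6 5 9]
Step 2: demand=2,sold=2 ship[2->3]=5 ship[1->2]=5 ship[0->1]=2 prod=5 -> inv=[10 3 5 12]
Step 3: demand=2,sold=2 ship[2->3]=5 ship[1->2]=3 ship[0->1]=2 prod=5 -> inv=[13 2 3 15]
Step 4: demand=2,sold=2 ship[2->3]=3 ship[1->2]=2 ship[0->1]=2 prod=5 -> inv=[16 2 2 16]

16 2 2 16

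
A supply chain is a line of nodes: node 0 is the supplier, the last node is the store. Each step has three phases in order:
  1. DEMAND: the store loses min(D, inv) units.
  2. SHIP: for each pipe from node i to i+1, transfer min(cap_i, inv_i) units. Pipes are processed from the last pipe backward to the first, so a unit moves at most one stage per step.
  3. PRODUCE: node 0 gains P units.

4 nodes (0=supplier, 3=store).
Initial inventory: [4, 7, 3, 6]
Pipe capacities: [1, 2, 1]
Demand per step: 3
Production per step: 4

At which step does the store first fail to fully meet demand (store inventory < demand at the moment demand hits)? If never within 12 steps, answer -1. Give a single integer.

Step 1: demand=3,sold=3 ship[2->3]=1 ship[1->2]=2 ship[0->1]=1 prod=4 -> [7 6 4 4]
Step 2: demand=3,sold=3 ship[2->3]=1 ship[1->2]=2 ship[0->1]=1 prod=4 -> [10 5 5 2]
Step 3: demand=3,sold=2 ship[2->3]=1 ship[1->2]=2 ship[0->1]=1 prod=4 -> [13 4 6 1]
Step 4: demand=3,sold=1 ship[2->3]=1 ship[1->2]=2 ship[0->1]=1 prod=4 -> [16 3 7 1]
Step 5: demand=3,sold=1 ship[2->3]=1 ship[1->2]=2 ship[0->1]=1 prod=4 -> [19 2 8 1]
Step 6: demand=3,sold=1 ship[2->3]=1 ship[1->2]=2 ship[0->1]=1 prod=4 -> [22 1 9 1]
Step 7: demand=3,sold=1 ship[2->3]=1 ship[1->2]=1 ship[0->1]=1 prod=4 -> [25 1 9 1]
Step 8: demand=3,sold=1 ship[2->3]=1 ship[1->2]=1 ship[0->1]=1 prod=4 -> [28 1 9 1]
Step 9: demand=3,sold=1 ship[2->3]=1 ship[1->2]=1 ship[0->1]=1 prod=4 -> [31 1 9 1]
Step 10: demand=3,sold=1 ship[2->3]=1 ship[1->2]=1 ship[0->1]=1 prod=4 -> [34 1 9 1]
Step 11: demand=3,sold=1 ship[2->3]=1 ship[1->2]=1 ship[0->1]=1 prod=4 -> [37 1 9 1]
Step 12: demand=3,sold=1 ship[2->3]=1 ship[1->2]=1 ship[0->1]=1 prod=4 -> [40 1 9 1]
First stockout at step 3

3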